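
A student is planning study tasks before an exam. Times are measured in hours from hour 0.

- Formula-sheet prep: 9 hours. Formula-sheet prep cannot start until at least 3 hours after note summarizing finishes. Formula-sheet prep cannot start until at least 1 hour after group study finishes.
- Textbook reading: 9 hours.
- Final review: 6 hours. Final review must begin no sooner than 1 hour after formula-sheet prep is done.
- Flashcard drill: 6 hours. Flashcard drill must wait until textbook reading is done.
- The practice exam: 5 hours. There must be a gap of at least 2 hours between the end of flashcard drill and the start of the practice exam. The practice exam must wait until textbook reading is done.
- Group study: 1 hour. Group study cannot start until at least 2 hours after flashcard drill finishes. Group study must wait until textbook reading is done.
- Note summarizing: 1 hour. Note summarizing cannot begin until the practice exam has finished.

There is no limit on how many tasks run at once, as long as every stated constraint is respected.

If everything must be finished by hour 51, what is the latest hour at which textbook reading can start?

Final review has no dependents, so it just needs to finish by hour 51. Starting by 51 − 6 = hour 45 achieves that.
Formula-sheet prep has to be done before final review (must start by hour 45, minus 1-hour gap → hour 44). That means finishing by hour 44, i.e. starting by 44 − 9 = hour 35.
Note summarizing feeds into formula-sheet prep (must start by hour 35, minus 3-hour gap → hour 32); so note summarizing must finish by hour 32 and therefore start by hour 31.
Since note summarizing (must start by hour 31) depends on it, the practice exam must finish by hour 31. Backing off its 5-hour duration gives a latest start of hour 26.
Group study must finish before formula-sheet prep (must start by hour 35, minus 1-hour gap → hour 34). With a 1-hour duration, group study must start by 34 − 1 = hour 33.
Flashcard drill must finish in time for the practice exam (must start by hour 26, minus 2-hour gap → hour 24); group study (must start by hour 33, minus 2-hour gap → hour 31). The tightest is hour 24, so flashcard drill must start by 24 − 6 = hour 18.
Textbook reading feeds flashcard drill (must start by hour 18); the practice exam (must start by hour 26); group study (must start by hour 33). Taking the minimum, textbook reading must finish by hour 18 and start by 18 − 9 = hour 9.

9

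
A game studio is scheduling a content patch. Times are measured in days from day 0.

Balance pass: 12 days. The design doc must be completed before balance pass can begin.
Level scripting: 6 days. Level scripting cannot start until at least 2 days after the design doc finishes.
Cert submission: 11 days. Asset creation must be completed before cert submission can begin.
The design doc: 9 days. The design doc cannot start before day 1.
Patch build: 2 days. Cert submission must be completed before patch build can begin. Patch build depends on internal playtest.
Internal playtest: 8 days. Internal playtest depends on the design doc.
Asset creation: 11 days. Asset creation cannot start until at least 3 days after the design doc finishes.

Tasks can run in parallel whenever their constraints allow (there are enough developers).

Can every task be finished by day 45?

After its own release at day 1, the design doc can start at day 1 and finishes at day 10.
Balance pass waits on the design doc (finishes day 10), so it starts at day 10 and finishes at 10 + 12 = day 22.
After the design doc (finishes day 10), internal playtest can start at day 10 and finishes at day 18.
Level scripting waits on the design doc (finishes day 10, plus 2-day gap → day 12), so it starts at day 12 and finishes at 12 + 6 = day 18.
Asset creation waits on the design doc (finishes day 10, plus 3-day gap → day 13), so it starts at day 13 and finishes at 13 + 11 = day 24.
After asset creation (finishes day 24), cert submission can start at day 24 and finishes at day 35.
Patch build has to wait for cert submission (finishes day 35); internal playtest (finishes day 18). The latest of these is day 35, so patch build runs day 35 to 35 + 2 = day 37.
Every task is finished by day 37, which is no later than the deadline of 45, so the schedule is feasible.

Yes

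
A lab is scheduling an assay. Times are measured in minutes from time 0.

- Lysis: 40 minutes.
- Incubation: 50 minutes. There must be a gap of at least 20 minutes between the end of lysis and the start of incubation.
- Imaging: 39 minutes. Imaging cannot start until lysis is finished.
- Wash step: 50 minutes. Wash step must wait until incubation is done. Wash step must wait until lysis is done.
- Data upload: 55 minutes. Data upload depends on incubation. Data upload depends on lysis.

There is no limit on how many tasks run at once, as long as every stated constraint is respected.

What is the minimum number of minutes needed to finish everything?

165

Lysis can start immediately at minute 0; it finishes at minute 40.
Imaging cannot begin until lysis (finishes minute 40). It runs from minute 40 to 40 + 39 = minute 79.
Incubation waits on lysis (finishes minute 40, plus 20-minute gap → minute 60), so it starts at minute 60 and finishes at 60 + 50 = minute 110.
Data upload cannot start until incubation (finishes minute 110); lysis (finishes minute 40). The controlling bound is minute 110, so data upload finishes at 110 + 55 = minute 165.
Wash step cannot start until incubation (finishes minute 110); lysis (finishes minute 40). The controlling bound is minute 110, so wash step finishes at 110 + 50 = minute 160.
All tasks are finished once the last one completes. Finish times: Lysis at 40, Incubation at 110, Wash step at 160, Imaging at 79, Data upload at 165. The latest is minute 165.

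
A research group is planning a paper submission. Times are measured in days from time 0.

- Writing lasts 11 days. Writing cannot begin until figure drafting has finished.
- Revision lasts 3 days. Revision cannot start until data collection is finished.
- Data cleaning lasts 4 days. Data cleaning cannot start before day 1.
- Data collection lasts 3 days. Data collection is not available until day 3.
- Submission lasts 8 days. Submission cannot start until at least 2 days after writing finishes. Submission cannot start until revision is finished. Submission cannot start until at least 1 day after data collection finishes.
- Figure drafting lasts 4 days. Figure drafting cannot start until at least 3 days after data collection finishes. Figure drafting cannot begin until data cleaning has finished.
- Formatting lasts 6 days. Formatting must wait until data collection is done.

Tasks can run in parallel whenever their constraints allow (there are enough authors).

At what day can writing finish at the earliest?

Data cleaning cannot begin until its own release at day 1. It runs from day 1 to 1 + 4 = day 5.
After its own release at day 3, data collection can start at day 3 and finishes at day 6.
Figure drafting cannot start until data collection (finishes day 6, plus 3-day gap → day 9); data cleaning (finishes day 5). The controlling bound is day 9, so figure drafting finishes at 9 + 4 = day 13.
After figure drafting (finishes day 13), writing can start at day 13 and finishes at day 24.

24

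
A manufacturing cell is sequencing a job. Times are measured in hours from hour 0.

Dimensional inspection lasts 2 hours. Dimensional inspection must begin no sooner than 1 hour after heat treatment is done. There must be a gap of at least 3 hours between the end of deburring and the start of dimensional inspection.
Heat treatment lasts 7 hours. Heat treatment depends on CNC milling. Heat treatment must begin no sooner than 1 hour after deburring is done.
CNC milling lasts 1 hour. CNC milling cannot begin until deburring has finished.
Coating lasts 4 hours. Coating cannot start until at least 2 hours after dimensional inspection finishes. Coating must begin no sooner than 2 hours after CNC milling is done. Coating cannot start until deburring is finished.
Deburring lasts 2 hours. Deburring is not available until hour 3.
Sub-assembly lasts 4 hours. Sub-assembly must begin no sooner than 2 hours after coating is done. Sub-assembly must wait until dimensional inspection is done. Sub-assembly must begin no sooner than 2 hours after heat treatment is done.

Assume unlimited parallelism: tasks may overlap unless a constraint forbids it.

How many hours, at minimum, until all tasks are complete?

Deburring waits on its own release at hour 3, so it starts at hour 3 and finishes at 3 + 2 = hour 5.
After deburring (finishes hour 5), CNC milling can start at hour 5 and finishes at hour 6.
Heat treatment has to wait for CNC milling (finishes hour 6); deburring (finishes hour 5, plus 1-hour gap → hour 6). The latest of these is hour 6, so heat treatment runs hour 6 to 6 + 7 = hour 13.
Dimensional inspection cannot start until heat treatment (finishes hour 13, plus 1-hour gap → hour 14); deburring (finishes hour 5, plus 3-hour gap → hour 8). The controlling bound is hour 14, so dimensional inspection finishes at 14 + 2 = hour 16.
Coating cannot start until dimensional inspection (finishes hour 16, plus 2-hour gap → hour 18); CNC milling (finishes hour 6, plus 2-hour gap → hour 8); deburring (finishes hour 5). The controlling bound is hour 18, so coating finishes at 18 + 4 = hour 22.
Sub-assembly cannot start until coating (finishes hour 22, plus 2-hour gap → hour 24); dimensional inspection (finishes hour 16); heat treatment (finishes hour 13, plus 2-hour gap → hour 15). The controlling bound is hour 24, so sub-assembly finishes at 24 + 4 = hour 28.
All tasks are finished once the last one completes. Finish times: Deburring at 5, CNC milling at 6, Heat treatment at 13, Dimensional inspection at 16, Coating at 22, Sub-assembly at 28. The latest is hour 28.

28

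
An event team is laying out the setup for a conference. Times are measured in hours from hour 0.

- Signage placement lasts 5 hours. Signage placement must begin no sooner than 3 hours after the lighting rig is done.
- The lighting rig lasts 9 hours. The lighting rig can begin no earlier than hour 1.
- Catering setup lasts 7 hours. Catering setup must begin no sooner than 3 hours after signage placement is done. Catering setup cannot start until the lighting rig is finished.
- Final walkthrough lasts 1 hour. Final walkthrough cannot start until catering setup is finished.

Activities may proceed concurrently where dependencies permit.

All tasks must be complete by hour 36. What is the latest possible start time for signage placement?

20

To finish by hour 36, final walkthrough (duration 1) must start no later than hour 35.
Since final walkthrough (must start by hour 35) depends on it, catering setup must finish by hour 35. Backing off its 7-hour duration gives a latest start of hour 28.
Signage placement must finish before catering setup (must start by hour 28, minus 3-hour gap → hour 25). With a 5-hour duration, signage placement must start by 25 − 5 = hour 20.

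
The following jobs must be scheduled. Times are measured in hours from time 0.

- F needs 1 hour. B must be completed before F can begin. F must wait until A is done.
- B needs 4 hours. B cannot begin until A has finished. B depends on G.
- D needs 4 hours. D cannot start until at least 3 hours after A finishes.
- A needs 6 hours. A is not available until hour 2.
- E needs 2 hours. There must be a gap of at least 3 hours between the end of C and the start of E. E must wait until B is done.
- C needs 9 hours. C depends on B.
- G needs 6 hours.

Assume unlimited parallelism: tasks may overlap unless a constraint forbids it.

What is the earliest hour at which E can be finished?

G has no prerequisites, so it starts at hour 0 and finishes at hour 6.
After its own release at hour 2, A can start at hour 2 and finishes at hour 8.
B cannot start until A (finishes hour 8); G (finishes hour 6). The controlling bound is hour 8, so B finishes at 8 + 4 = hour 12.
C cannot begin until B (finishes hour 12). It runs from hour 12 to 12 + 9 = hour 21.
E needs all of C (finishes hour 21, plus 3-hour gap → hour 24); B (finishes hour 12). That puts its earliest start at hour 24; it finishes at 24 + 2 = hour 26.

26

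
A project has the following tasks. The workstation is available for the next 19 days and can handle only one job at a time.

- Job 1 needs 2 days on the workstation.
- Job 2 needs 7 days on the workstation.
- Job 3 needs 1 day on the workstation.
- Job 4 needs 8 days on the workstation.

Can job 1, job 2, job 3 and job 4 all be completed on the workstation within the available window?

Yes

Running back to back, the jobs need 2 + 7 + 1 + 8 = 18 days on the workstation.
Since 18 ≤ 19, they fit within the window.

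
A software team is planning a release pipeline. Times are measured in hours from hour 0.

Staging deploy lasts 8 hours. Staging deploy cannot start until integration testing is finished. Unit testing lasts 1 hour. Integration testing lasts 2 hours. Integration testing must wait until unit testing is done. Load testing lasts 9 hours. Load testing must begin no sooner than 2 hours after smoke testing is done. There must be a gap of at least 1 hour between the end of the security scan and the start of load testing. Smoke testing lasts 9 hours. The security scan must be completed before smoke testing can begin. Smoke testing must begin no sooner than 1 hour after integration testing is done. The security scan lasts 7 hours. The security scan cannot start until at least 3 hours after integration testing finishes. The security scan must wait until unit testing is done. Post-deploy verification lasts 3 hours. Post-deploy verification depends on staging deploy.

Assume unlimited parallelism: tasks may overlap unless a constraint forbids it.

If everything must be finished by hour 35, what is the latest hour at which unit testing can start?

Load testing must finish by hour 35; it takes 9 hours, so it must start by 35 − 9 = hour 26.
Smoke testing has to be done before load testing (must start by hour 26, minus 2-hour gap → hour 24). That means finishing by hour 24, i.e. starting by 24 − 9 = hour 15.
For the security scan: smoke testing (must start by hour 15); load testing (must start by hour 26, minus 1-hour gap → hour 25). The most restrictive is hour 15; with a 7-hour duration, the security scan must start by hour 8.
To finish by hour 35, post-deploy verification (duration 3) must start no later than hour 32.
Staging deploy feeds into post-deploy verification (must start by hour 32); so staging deploy must finish by hour 32 and therefore start by hour 24.
For integration testing: the security scan (must start by hour 8, minus 3-hour gap → hour 5); staging deploy (must start by hour 24); smoke testing (must start by hour 15, minus 1-hour gap → hour 14). The most restrictive is hour 5; with a 2-hour duration, integration testing must start by hour 3.
For unit testing: integration testing (must start by hour 3); the security scan (must start by hour 8). The most restrictive is hour 3; with a 1-hour duration, unit testing must start by hour 2.

2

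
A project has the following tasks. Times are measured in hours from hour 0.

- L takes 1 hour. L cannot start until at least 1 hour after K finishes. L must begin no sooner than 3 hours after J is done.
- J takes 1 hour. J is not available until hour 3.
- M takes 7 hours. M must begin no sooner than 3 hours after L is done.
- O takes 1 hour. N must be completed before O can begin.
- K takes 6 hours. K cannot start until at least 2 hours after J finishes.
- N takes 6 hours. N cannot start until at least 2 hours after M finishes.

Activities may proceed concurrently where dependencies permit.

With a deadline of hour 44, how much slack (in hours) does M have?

11

J waits on its own release at hour 3, so it starts at hour 3 and finishes at 3 + 1 = hour 4.
After J (finishes hour 4, plus 2-hour gap → hour 6), K can start at hour 6 and finishes at hour 12.
For L: K (finishes hour 12, plus 1-hour gap → hour 13); J (finishes hour 4, plus 3-hour gap → hour 7). Taking the maximum gives a start of hour 13, and it finishes at 13 + 1 = hour 14.
M cannot begin until L (finishes hour 14, plus 3-hour gap → hour 17). It runs from hour 17 to 17 + 7 = hour 24.

Working backward from the deadline:
O has no dependents, so it just needs to finish by hour 44. Starting by 44 − 1 = hour 43 achieves that.
Since O (must start by hour 43) depends on it, N must finish by hour 43. Backing off its 6-hour duration gives a latest start of hour 37.
M feeds into N (must start by hour 37, minus 2-hour gap → hour 35); so M must finish by hour 35 and therefore start by hour 28.
So M can start as early as hour 17 and as late as hour 28, giving 28 − 17 = 11 hours of slack.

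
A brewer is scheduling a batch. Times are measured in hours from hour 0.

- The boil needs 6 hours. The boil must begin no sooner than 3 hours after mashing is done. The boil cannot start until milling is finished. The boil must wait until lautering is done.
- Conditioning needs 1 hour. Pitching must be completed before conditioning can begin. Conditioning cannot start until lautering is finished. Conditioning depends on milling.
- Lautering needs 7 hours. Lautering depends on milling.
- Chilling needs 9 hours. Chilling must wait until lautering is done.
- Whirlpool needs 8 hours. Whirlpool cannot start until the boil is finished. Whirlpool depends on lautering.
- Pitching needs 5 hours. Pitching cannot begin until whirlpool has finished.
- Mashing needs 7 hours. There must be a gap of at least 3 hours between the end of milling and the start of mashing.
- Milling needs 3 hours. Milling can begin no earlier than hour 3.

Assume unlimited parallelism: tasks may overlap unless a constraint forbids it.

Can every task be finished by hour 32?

No

After its own release at hour 3, milling can start at hour 3 and finishes at hour 6.
Lautering cannot begin until milling (finishes hour 6). It runs from hour 6 to 6 + 7 = hour 13.
After lautering (finishes hour 13), chilling can start at hour 13 and finishes at hour 22.
Mashing cannot begin until milling (finishes hour 6, plus 3-hour gap → hour 9). It runs from hour 9 to 9 + 7 = hour 16.
The boil has to wait for mashing (finishes hour 16, plus 3-hour gap → hour 19); milling (finishes hour 6); lautering (finishes hour 13). The latest of these is hour 19, so the boil runs hour 19 to 19 + 6 = hour 25.
Whirlpool needs all of the boil (finishes hour 25); lautering (finishes hour 13). That puts its earliest start at hour 25; it finishes at 25 + 8 = hour 33.
Pitching cannot begin until whirlpool (finishes hour 33). It runs from hour 33 to 33 + 5 = hour 38.
For conditioning: pitching (finishes hour 38); lautering (finishes hour 13); milling (finishes hour 6). Taking the maximum gives a start of hour 38, and it finishes at 38 + 1 = hour 39.
The earliest everything can be done is hour 39, which is after the deadline of 32, so it is not possible.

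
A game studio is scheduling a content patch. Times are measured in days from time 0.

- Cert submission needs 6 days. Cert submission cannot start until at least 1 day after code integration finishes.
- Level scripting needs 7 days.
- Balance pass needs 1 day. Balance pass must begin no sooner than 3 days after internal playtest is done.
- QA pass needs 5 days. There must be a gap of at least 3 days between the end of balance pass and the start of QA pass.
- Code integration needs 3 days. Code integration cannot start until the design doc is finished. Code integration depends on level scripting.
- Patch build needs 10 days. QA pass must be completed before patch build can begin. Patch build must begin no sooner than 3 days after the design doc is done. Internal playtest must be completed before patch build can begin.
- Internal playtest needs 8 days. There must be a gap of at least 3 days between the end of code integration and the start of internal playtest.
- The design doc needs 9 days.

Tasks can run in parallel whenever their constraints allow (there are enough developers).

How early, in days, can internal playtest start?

15

Level scripting can start immediately at day 0; it finishes at day 7.
The design doc can start immediately at day 0; it finishes at day 9.
Code integration cannot start until the design doc (finishes day 9); level scripting (finishes day 7). The controlling bound is day 9, so code integration finishes at 9 + 3 = day 12.
Internal playtest waits on code integration (finishes day 12, plus 3-day gap → day 15), so the earliest it can start is day 15.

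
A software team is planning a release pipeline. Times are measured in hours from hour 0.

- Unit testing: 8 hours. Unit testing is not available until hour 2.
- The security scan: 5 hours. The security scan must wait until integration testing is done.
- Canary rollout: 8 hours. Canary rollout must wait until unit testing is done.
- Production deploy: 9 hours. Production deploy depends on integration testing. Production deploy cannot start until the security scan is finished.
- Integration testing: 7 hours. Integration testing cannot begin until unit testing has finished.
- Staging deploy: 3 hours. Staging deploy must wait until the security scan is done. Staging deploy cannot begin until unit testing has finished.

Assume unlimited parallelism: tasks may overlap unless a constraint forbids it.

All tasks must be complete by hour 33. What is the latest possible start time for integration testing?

Nothing follows staging deploy; the deadline of hour 33 is its only limit. It must start by 33 − 3 = hour 30.
Nothing follows production deploy; the deadline of hour 33 is its only limit. It must start by 33 − 9 = hour 24.
The security scan feeds staging deploy (must start by hour 30); production deploy (must start by hour 24). Taking the minimum, the security scan must finish by hour 24 and start by 24 − 5 = hour 19.
Integration testing must finish in time for the security scan (must start by hour 19); production deploy (must start by hour 24). The tightest is hour 19, so integration testing must start by 19 − 7 = hour 12.

12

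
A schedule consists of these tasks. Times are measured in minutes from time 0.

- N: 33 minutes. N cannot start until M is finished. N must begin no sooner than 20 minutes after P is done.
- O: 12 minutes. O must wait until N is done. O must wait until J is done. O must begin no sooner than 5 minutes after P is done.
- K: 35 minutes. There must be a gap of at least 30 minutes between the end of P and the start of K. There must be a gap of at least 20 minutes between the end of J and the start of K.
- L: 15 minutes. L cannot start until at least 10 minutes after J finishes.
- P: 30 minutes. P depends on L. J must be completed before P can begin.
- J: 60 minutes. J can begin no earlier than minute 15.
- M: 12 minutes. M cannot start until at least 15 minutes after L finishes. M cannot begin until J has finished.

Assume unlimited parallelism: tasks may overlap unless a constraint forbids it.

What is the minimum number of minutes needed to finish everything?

J waits on its own release at minute 15, so it starts at minute 15 and finishes at 15 + 60 = minute 75.
After J (finishes minute 75, plus 10-minute gap → minute 85), L can start at minute 85 and finishes at minute 100.
For P: L (finishes minute 100); J (finishes minute 75). Taking the maximum gives a start of minute 100, and it finishes at 100 + 30 = minute 130.
K has to wait for P (finishes minute 130, plus 30-minute gap → minute 160); J (finishes minute 75, plus 20-minute gap → minute 95). The latest of these is minute 160, so K runs minute 160 to 160 + 35 = minute 195.
M needs all of L (finishes minute 100, plus 15-minute gap → minute 115); J (finishes minute 75). That puts its earliest start at minute 115; it finishes at 115 + 12 = minute 127.
N needs all of M (finishes minute 127); P (finishes minute 130, plus 20-minute gap → minute 150). That puts its earliest start at minute 150; it finishes at 150 + 33 = minute 183.
For O: N (finishes minute 183); J (finishes minute 75); P (finishes minute 130, plus 5-minute gap → minute 135). Taking the maximum gives a start of minute 183, and it finishes at 183 + 12 = minute 195.
All tasks are finished once the last one completes. Finish times: J at 75, K at 195, L at 100, M at 127, N at 183, O at 195, P at 130. The latest is minute 195.

195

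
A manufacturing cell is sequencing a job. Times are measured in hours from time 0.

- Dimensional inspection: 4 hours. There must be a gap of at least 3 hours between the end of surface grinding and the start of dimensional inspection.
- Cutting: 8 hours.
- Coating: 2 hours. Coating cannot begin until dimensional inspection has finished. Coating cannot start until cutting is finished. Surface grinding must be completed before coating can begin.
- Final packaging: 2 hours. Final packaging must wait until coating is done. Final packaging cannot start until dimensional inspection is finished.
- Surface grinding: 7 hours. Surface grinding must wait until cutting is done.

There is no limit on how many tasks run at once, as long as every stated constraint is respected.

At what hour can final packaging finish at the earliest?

26

Nothing blocks cutting, so it runs from hour 0 to hour 8.
Surface grinding waits on cutting (finishes hour 8), so it starts at hour 8 and finishes at 8 + 7 = hour 15.
After surface grinding (finishes hour 15, plus 3-hour gap → hour 18), dimensional inspection can start at hour 18 and finishes at hour 22.
Coating has to wait for dimensional inspection (finishes hour 22); cutting (finishes hour 8); surface grinding (finishes hour 15). The latest of these is hour 22, so coating runs hour 22 to 22 + 2 = hour 24.
Final packaging has to wait for coating (finishes hour 24); dimensional inspection (finishes hour 22). The latest of these is hour 24, so final packaging runs hour 24 to 24 + 2 = hour 26.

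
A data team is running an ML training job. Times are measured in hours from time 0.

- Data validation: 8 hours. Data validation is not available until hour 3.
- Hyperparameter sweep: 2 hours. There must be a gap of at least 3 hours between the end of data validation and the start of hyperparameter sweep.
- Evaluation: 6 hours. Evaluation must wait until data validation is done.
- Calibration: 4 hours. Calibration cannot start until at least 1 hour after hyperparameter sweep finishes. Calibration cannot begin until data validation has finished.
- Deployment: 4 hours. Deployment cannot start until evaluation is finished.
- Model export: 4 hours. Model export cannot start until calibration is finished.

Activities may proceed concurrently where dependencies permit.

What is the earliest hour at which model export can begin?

21

Data validation waits on its own release at hour 3, so it starts at hour 3 and finishes at 3 + 8 = hour 11.
Hyperparameter sweep waits on data validation (finishes hour 11, plus 3-hour gap → hour 14), so it starts at hour 14 and finishes at 14 + 2 = hour 16.
Calibration needs all of hyperparameter sweep (finishes hour 16, plus 1-hour gap → hour 17); data validation (finishes hour 11). That puts its earliest start at hour 17; it finishes at 17 + 4 = hour 21.
Model export waits on calibration (finishes hour 21), so the earliest it can start is hour 21.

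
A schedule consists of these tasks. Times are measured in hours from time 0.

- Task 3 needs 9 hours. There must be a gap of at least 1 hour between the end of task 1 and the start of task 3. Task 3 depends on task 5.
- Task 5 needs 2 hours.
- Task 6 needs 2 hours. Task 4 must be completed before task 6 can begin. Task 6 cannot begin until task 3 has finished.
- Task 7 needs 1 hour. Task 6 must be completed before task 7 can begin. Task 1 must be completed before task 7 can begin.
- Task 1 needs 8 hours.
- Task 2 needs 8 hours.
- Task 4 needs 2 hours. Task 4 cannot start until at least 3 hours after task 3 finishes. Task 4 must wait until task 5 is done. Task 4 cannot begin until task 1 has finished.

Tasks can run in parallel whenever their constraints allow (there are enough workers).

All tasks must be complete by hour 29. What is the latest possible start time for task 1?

3

Task 7 has no dependents, so it just needs to finish by hour 29. Starting by 29 − 1 = hour 28 achieves that.
Task 6 has to be done before task 7 (must start by hour 28). That means finishing by hour 28, i.e. starting by 28 − 2 = hour 26.
Since task 6 (must start by hour 26) depends on it, task 4 must finish by hour 26. Backing off its 2-hour duration gives a latest start of hour 24.
Task 3 has several dependents: task 4 (must start by hour 24, minus 3-hour gap → hour 21); task 6 (must start by hour 26). The earliest of those limits is hour 21, so task 3 must start by 21 − 9 = hour 12.
Task 1 must finish in time for task 3 (must start by hour 12, minus 1-hour gap → hour 11); task 4 (must start by hour 24); task 7 (must start by hour 28). The tightest is hour 11, so task 1 must start by 11 − 8 = hour 3.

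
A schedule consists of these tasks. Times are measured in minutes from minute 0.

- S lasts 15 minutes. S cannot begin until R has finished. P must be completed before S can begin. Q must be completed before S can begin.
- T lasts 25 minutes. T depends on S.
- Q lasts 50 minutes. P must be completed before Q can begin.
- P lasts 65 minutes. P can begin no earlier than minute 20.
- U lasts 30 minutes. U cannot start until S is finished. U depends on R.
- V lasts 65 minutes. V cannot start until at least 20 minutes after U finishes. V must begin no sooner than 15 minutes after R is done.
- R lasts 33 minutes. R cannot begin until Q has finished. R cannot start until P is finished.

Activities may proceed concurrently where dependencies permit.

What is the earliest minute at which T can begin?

After its own release at minute 20, P can start at minute 20 and finishes at minute 85.
Q waits on P (finishes minute 85), so it starts at minute 85 and finishes at 85 + 50 = minute 135.
R cannot start until Q (finishes minute 135); P (finishes minute 85). The controlling bound is minute 135, so R finishes at 135 + 33 = minute 168.
S needs all of R (finishes minute 168); P (finishes minute 85); Q (finishes minute 135). That puts its earliest start at minute 168; it finishes at 168 + 15 = minute 183.
T waits on S (finishes minute 183), so the earliest it can start is minute 183.

183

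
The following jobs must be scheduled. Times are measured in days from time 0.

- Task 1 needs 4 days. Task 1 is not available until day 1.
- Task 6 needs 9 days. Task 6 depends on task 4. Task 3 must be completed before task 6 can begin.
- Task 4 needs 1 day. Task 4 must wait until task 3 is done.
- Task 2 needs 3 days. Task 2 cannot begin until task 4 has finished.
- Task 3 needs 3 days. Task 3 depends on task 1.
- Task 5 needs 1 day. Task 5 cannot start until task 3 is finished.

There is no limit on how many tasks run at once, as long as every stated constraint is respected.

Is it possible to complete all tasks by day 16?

No

Task 1 cannot begin until its own release at day 1. It runs from day 1 to 1 + 4 = day 5.
Task 3 cannot begin until task 1 (finishes day 5). It runs from day 5 to 5 + 3 = day 8.
Task 5 waits on task 3 (finishes day 8), so it starts at day 8 and finishes at 8 + 1 = day 9.
Task 4 cannot begin until task 3 (finishes day 8). It runs from day 8 to 8 + 1 = day 9.
Task 6 cannot start until task 4 (finishes day 9); task 3 (finishes day 8). The controlling bound is day 9, so task 6 finishes at 9 + 9 = day 18.
After task 4 (finishes day 9), task 2 can start at day 9 and finishes at day 12.
The earliest everything can be done is day 18, which is after the deadline of 16, so it is not possible.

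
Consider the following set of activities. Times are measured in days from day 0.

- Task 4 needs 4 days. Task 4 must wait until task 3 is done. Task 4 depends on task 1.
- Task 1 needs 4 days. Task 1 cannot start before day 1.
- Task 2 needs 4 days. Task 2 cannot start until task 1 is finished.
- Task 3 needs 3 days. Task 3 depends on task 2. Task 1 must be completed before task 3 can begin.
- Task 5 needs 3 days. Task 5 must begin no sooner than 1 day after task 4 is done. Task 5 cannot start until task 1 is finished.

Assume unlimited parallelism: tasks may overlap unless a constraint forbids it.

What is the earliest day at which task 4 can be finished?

16

After its own release at day 1, task 1 can start at day 1 and finishes at day 5.
Task 2 cannot begin until task 1 (finishes day 5). It runs from day 5 to 5 + 4 = day 9.
For task 3: task 2 (finishes day 9); task 1 (finishes day 5). Taking the maximum gives a start of day 9, and it finishes at 9 + 3 = day 12.
For task 4: task 3 (finishes day 12); task 1 (finishes day 5). Taking the maximum gives a start of day 12, and it finishes at 12 + 4 = day 16.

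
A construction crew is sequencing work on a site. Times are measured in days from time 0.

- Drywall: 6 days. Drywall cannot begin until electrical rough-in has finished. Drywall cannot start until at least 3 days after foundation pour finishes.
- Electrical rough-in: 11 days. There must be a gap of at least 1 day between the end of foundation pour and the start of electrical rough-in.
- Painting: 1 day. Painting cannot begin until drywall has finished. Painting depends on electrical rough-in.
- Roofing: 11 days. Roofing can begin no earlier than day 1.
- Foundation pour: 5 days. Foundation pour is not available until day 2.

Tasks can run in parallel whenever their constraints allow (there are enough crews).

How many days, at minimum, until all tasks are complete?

After its own release at day 1, roofing can start at day 1 and finishes at day 12.
Foundation pour cannot begin until its own release at day 2. It runs from day 2 to 2 + 5 = day 7.
After foundation pour (finishes day 7, plus 1-day gap → day 8), electrical rough-in can start at day 8 and finishes at day 19.
Drywall has to wait for electrical rough-in (finishes day 19); foundation pour (finishes day 7, plus 3-day gap → day 10). The latest of these is day 19, so drywall runs day 19 to 19 + 6 = day 25.
Painting has to wait for drywall (finishes day 25); electrical rough-in (finishes day 19). The latest of these is day 25, so painting runs day 25 to 25 + 1 = day 26.
All tasks are finished once the last one completes. Finish times: Foundation pour at 7, Roofing at 12, Electrical rough-in at 19, Drywall at 25, Painting at 26. The latest is day 26.

26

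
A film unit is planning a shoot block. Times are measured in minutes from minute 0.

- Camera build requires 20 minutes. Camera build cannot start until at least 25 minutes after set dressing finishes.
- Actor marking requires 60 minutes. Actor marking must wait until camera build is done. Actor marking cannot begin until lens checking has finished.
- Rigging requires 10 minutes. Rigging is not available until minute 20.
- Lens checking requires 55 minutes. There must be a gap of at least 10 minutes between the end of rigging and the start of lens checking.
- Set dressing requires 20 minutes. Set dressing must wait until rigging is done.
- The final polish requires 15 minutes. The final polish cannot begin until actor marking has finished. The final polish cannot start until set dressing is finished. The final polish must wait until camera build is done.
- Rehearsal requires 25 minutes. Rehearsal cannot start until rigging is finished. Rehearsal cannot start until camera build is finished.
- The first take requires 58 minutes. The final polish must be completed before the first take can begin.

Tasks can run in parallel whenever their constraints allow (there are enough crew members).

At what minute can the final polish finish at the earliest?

After its own release at minute 20, rigging can start at minute 20 and finishes at minute 30.
Lens checking waits on rigging (finishes minute 30, plus 10-minute gap → minute 40), so it starts at minute 40 and finishes at 40 + 55 = minute 95.
Set dressing waits on rigging (finishes minute 30), so it starts at minute 30 and finishes at 30 + 20 = minute 50.
Camera build waits on set dressing (finishes minute 50, plus 25-minute gap → minute 75), so it starts at minute 75 and finishes at 75 + 20 = minute 95.
Actor marking needs all of camera build (finishes minute 95); lens checking (finishes minute 95). That puts its earliest start at minute 95; it finishes at 95 + 60 = minute 155.
For the final polish: actor marking (finishes minute 155); set dressing (finishes minute 50); camera build (finishes minute 95). Taking the maximum gives a start of minute 155, and it finishes at 155 + 15 = minute 170.

170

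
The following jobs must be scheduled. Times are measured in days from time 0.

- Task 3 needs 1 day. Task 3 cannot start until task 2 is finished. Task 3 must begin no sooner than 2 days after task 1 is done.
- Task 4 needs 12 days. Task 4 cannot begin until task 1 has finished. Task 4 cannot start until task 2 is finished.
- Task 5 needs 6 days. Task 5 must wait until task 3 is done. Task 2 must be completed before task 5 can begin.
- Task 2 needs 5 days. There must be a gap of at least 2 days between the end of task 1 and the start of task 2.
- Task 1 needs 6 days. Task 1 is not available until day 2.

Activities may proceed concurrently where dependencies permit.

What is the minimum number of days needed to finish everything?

Task 1 waits on its own release at day 2, so it starts at day 2 and finishes at 2 + 6 = day 8.
Task 2 waits on task 1 (finishes day 8, plus 2-day gap → day 10), so it starts at day 10 and finishes at 10 + 5 = day 15.
Task 4 cannot start until task 1 (finishes day 8); task 2 (finishes day 15). The controlling bound is day 15, so task 4 finishes at 15 + 12 = day 27.
Task 3 has to wait for task 2 (finishes day 15); task 1 (finishes day 8, plus 2-day gap → day 10). The latest of these is day 15, so task 3 runs day 15 to 15 + 1 = day 16.
Task 5 needs all of task 3 (finishes day 16); task 2 (finishes day 15). That puts its earliest start at day 16; it finishes at 16 + 6 = day 22.
All tasks are finished once the last one completes. Finish times: Task 1 at 8, Task 2 at 15, Task 3 at 16, Task 4 at 27, Task 5 at 22. The latest is day 27.

27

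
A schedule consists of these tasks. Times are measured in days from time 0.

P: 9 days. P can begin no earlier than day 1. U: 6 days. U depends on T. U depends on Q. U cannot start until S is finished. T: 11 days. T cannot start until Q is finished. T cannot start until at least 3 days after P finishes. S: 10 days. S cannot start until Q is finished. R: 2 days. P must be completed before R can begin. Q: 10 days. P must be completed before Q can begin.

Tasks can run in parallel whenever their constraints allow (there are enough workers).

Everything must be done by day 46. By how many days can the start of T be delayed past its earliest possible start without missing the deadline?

After its own release at day 1, P can start at day 1 and finishes at day 10.
After P (finishes day 10), Q can start at day 10 and finishes at day 20.
T cannot start until Q (finishes day 20); P (finishes day 10, plus 3-day gap → day 13). The controlling bound is day 20, so T finishes at 20 + 11 = day 31.

Working backward from the deadline:
Nothing follows U; the deadline of day 46 is its only limit. It must start by 46 − 6 = day 40.
T has to be done before U (must start by day 40). That means finishing by day 40, i.e. starting by 40 − 11 = day 29.
So T can start as early as day 20 and as late as day 29, giving 29 − 20 = 9 days of slack.

9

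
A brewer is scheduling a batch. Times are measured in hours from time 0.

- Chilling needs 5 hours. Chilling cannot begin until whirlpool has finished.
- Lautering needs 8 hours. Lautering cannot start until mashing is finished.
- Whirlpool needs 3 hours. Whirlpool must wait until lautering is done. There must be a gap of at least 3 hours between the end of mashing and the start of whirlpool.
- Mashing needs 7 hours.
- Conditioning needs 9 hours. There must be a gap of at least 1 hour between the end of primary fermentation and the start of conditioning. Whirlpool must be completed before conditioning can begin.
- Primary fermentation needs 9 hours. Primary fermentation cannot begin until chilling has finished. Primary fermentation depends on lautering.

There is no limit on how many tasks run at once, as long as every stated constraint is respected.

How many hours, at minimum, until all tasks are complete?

Mashing has no prerequisites, so it starts at hour 0 and finishes at hour 7.
After mashing (finishes hour 7), lautering can start at hour 7 and finishes at hour 15.
Whirlpool cannot start until lautering (finishes hour 15); mashing (finishes hour 7, plus 3-hour gap → hour 10). The controlling bound is hour 15, so whirlpool finishes at 15 + 3 = hour 18.
Chilling waits on whirlpool (finishes hour 18), so it starts at hour 18 and finishes at 18 + 5 = hour 23.
Primary fermentation needs all of chilling (finishes hour 23); lautering (finishes hour 15). That puts its earliest start at hour 23; it finishes at 23 + 9 = hour 32.
Conditioning cannot start until primary fermentation (finishes hour 32, plus 1-hour gap → hour 33); whirlpool (finishes hour 18). The controlling bound is hour 33, so conditioning finishes at 33 + 9 = hour 42.
All tasks are finished once the last one completes. Finish times: Mashing at 7, Lautering at 15, Whirlpool at 18, Chilling at 23, Primary fermentation at 32, Conditioning at 42. The latest is hour 42.

42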